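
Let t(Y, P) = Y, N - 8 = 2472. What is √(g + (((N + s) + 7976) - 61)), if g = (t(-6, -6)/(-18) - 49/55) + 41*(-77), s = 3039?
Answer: √279776145/165 ≈ 101.37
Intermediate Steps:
N = 2480 (N = 8 + 2472 = 2480)
g = -520997/165 (g = (-6/(-18) - 49/55) + 41*(-77) = (-6*(-1/18) - 49*1/55) - 3157 = (⅓ - 49/55) - 3157 = -92/165 - 3157 = -520997/165 ≈ -3157.6)
√(g + (((N + s) + 7976) - 61)) = √(-520997/165 + (((2480 + 3039) + 7976) - 61)) = √(-520997/165 + ((5519 + 7976) - 61)) = √(-520997/165 + (13495 - 61)) = √(-520997/165 + 13434) = √(1695613/165) = √279776145/165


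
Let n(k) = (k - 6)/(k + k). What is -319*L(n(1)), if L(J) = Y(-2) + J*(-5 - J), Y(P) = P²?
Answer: -13079/4 ≈ -3269.8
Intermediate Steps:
n(k) = (-6 + k)/(2*k) (n(k) = (-6 + k)/((2*k)) = (-6 + k)*(1/(2*k)) = (-6 + k)/(2*k))
L(J) = 4 + J*(-5 - J) (L(J) = (-2)² + J*(-5 - J) = 4 + J*(-5 - J))
-319*L(n(1)) = -319*(4 - ((½)*(-6 + 1)/1)² - 5*(-6 + 1)/(2*1)) = -319*(4 - ((½)*1*(-5))² - 5*(-5)/2) = -319*(4 - (-5/2)² - 5*(-5/2)) = -319*(4 - 1*25/4 + 25/2) = -319*(4 - 25/4 + 25/2) = -319*41/4 = -13079/4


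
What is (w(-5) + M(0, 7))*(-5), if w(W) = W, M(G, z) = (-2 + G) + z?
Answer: 0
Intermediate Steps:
M(G, z) = -2 + G + z
(w(-5) + M(0, 7))*(-5) = (-5 + (-2 + 0 + 7))*(-5) = (-5 + 5)*(-5) = 0*(-5) = 0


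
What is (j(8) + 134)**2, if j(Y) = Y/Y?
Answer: 18225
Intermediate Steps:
j(Y) = 1
(j(8) + 134)**2 = (1 + 134)**2 = 135**2 = 18225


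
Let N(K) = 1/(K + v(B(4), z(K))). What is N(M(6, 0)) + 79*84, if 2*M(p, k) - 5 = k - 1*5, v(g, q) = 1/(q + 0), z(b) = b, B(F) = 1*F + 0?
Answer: 6636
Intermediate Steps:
B(F) = F (B(F) = F + 0 = F)
v(g, q) = 1/q
M(p, k) = k/2 (M(p, k) = 5/2 + (k - 1*5)/2 = 5/2 + (k - 5)/2 = 5/2 + (-5 + k)/2 = 5/2 + (-5/2 + k/2) = k/2)
N(K) = 1/(K + 1/K)
N(M(6, 0)) + 79*84 = ((½)*0)/(1 + ((½)*0)²) + 79*84 = 0/(1 + 0²) + 6636 = 0/(1 + 0) + 6636 = 0/1 + 6636 = 0*1 + 6636 = 0 + 6636 = 6636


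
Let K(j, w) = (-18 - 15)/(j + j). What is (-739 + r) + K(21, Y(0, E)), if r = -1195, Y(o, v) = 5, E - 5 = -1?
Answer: -27087/14 ≈ -1934.8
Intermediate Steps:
E = 4 (E = 5 - 1 = 4)
K(j, w) = -33/(2*j) (K(j, w) = -33*1/(2*j) = -33/(2*j))
(-739 + r) + K(21, Y(0, E)) = (-739 - 1195) - 33/2/21 = -1934 - 33/2*1/21 = -1934 - 11/14 = -27087/14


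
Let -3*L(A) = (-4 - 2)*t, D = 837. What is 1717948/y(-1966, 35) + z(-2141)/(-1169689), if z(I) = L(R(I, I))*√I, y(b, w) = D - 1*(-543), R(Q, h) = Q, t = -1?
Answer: 429487/345 + 2*I*√2141/1169689 ≈ 1244.9 + 7.9117e-5*I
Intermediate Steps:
L(A) = -2 (L(A) = -(-4 - 2)*(-1)/3 = -(-2)*(-1) = -⅓*6 = -2)
y(b, w) = 1380 (y(b, w) = 837 - 1*(-543) = 837 + 543 = 1380)
z(I) = -2*√I
1717948/y(-1966, 35) + z(-2141)/(-1169689) = 1717948/1380 - 2*I*√2141/(-1169689) = 1717948*(1/1380) - 2*I*√2141*(-1/1169689) = 429487/345 - 2*I*√2141*(-1/1169689) = 429487/345 + 2*I*√2141/1169689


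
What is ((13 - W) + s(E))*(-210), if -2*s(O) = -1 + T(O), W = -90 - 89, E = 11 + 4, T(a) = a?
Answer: -38850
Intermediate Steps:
E = 15
W = -179
s(O) = 1/2 - O/2 (s(O) = -(-1 + O)/2 = 1/2 - O/2)
((13 - W) + s(E))*(-210) = ((13 - 1*(-179)) + (1/2 - 1/2*15))*(-210) = ((13 + 179) + (1/2 - 15/2))*(-210) = (192 - 7)*(-210) = 185*(-210) = -38850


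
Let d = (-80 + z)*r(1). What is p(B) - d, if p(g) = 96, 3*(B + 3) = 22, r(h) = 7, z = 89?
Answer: 33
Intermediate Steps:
B = 13/3 (B = -3 + (1/3)*22 = -3 + 22/3 = 13/3 ≈ 4.3333)
d = 63 (d = (-80 + 89)*7 = 9*7 = 63)
p(B) - d = 96 - 1*63 = 96 - 63 = 33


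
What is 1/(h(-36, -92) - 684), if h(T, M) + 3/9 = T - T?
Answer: -3/2053 ≈ -0.0014613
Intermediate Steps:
h(T, M) = -⅓ (h(T, M) = -⅓ + (T - T) = -⅓ + 0 = -⅓)
1/(h(-36, -92) - 684) = 1/(-⅓ - 684) = 1/(-2053/3) = -3/2053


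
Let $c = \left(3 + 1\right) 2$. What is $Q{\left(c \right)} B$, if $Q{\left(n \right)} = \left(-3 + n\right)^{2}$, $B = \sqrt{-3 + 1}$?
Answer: $25 i \sqrt{2} \approx 35.355 i$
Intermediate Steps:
$B = i \sqrt{2}$ ($B = \sqrt{-2} = i \sqrt{2} \approx 1.4142 i$)
$c = 8$ ($c = 4 \cdot 2 = 8$)
$Q{\left(c \right)} B = \left(-3 + 8\right)^{2} i \sqrt{2} = 5^{2} i \sqrt{2} = 25 i \sqrt{2}$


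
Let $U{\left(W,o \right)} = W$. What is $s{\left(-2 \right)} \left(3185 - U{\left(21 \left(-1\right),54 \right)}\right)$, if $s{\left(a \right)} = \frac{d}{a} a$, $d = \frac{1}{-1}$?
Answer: $-3206$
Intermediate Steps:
$d = -1$
$s{\left(a \right)} = -1$ ($s{\left(a \right)} = - \frac{1}{a} a = -1$)
$s{\left(-2 \right)} \left(3185 - U{\left(21 \left(-1\right),54 \right)}\right) = - (3185 - 21 \left(-1\right)) = - (3185 - -21) = - (3185 + 21) = \left(-1\right) 3206 = -3206$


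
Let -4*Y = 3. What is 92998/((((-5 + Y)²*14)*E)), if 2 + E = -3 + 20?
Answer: 743984/55545 ≈ 13.394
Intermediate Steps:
Y = -¾ (Y = -¼*3 = -¾ ≈ -0.75000)
E = 15 (E = -2 + (-3 + 20) = -2 + 17 = 15)
92998/((((-5 + Y)²*14)*E)) = 92998/((((-5 - ¾)²*14)*15)) = 92998/((((-23/4)²*14)*15)) = 92998/((((529/16)*14)*15)) = 92998/(((3703/8)*15)) = 92998/(55545/8) = 92998*(8/55545) = 743984/55545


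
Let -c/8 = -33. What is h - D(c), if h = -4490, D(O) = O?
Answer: -4754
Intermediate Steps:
c = 264 (c = -8*(-33) = 264)
h - D(c) = -4490 - 1*264 = -4490 - 264 = -4754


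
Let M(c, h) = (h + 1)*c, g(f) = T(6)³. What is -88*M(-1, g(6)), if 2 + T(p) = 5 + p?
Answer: 64240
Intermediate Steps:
T(p) = 3 + p (T(p) = -2 + (5 + p) = 3 + p)
g(f) = 729 (g(f) = (3 + 6)³ = 9³ = 729)
M(c, h) = c*(1 + h) (M(c, h) = (1 + h)*c = c*(1 + h))
-88*M(-1, g(6)) = -(-88)*(1 + 729) = -(-88)*730 = -88*(-730) = 64240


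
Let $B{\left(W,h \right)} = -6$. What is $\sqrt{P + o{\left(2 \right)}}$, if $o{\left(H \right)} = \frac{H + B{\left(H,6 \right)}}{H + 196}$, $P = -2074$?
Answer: $\frac{4 i \sqrt{141163}}{33} \approx 45.541 i$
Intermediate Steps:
$o{\left(H \right)} = \frac{-6 + H}{196 + H}$ ($o{\left(H \right)} = \frac{H - 6}{H + 196} = \frac{-6 + H}{196 + H}$)
$\sqrt{P + o{\left(2 \right)}} = \sqrt{-2074 + \frac{-6 + 2}{196 + 2}} = \sqrt{-2074 + \frac{1}{198} \left(-4\right)} = \sqrt{-2074 - \frac{2}{99}} = \sqrt{- \frac{205328}{99}} = \frac{4 i \sqrt{141163}}{33}$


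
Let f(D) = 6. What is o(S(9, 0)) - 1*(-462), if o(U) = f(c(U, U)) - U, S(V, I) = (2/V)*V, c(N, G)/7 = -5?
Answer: 466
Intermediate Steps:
c(N, G) = -35 (c(N, G) = 7*(-5) = -35)
S(V, I) = 2
o(U) = 6 - U
o(S(9, 0)) - 1*(-462) = (6 - 1*2) - 1*(-462) = (6 - 2) + 462 = 4 + 462 = 466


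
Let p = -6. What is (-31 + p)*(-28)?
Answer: 1036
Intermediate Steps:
(-31 + p)*(-28) = (-31 - 6)*(-28) = -37*(-28) = 1036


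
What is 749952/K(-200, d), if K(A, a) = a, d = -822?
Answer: -124992/137 ≈ -912.35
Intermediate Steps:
749952/K(-200, d) = 749952/(-822) = 749952*(-1/822) = -124992/137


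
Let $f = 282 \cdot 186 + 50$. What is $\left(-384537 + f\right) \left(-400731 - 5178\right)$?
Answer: $134775994815$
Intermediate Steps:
$f = 52502$ ($f = 52452 + 50 = 52502$)
$\left(-384537 + f\right) \left(-400731 - 5178\right) = \left(-384537 + 52502\right) \left(-400731 - 5178\right) = \left(-332035\right) \left(-405909\right) = 134775994815$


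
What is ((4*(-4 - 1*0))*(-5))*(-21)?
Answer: -1680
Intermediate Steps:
((4*(-4 - 1*0))*(-5))*(-21) = ((4*(-4 + 0))*(-5))*(-21) = ((4*(-4))*(-5))*(-21) = -16*(-5)*(-21) = 80*(-21) = -1680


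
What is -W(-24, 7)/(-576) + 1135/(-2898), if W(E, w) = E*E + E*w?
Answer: 3671/11592 ≈ 0.31668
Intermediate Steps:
W(E, w) = E**2 + E*w
-W(-24, 7)/(-576) + 1135/(-2898) = -(-24)*(-24 + 7)/(-576) + 1135/(-2898) = -(-24)*(-17)*(-1/576) + 1135*(-1/2898) = -1*408*(-1/576) - 1135/2898 = -408*(-1/576) - 1135/2898 = 17/24 - 1135/2898 = 3671/11592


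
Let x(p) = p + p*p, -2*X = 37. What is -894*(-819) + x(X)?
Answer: 2930039/4 ≈ 7.3251e+5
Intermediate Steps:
X = -37/2 (X = -½*37 = -37/2 ≈ -18.500)
x(p) = p + p²
-894*(-819) + x(X) = -894*(-819) - 37*(1 - 37/2)/2 = 732186 - 37/2*(-35/2) = 732186 + 1295/4 = 2930039/4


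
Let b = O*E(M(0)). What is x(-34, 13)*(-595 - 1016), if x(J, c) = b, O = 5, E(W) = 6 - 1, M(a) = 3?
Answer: -40275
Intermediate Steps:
E(W) = 5
b = 25 (b = 5*5 = 25)
x(J, c) = 25
x(-34, 13)*(-595 - 1016) = 25*(-595 - 1016) = 25*(-1611) = -40275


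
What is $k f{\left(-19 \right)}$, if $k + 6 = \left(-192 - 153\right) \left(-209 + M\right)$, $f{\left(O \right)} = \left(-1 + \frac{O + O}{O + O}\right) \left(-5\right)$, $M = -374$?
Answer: $0$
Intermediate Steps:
$f{\left(O \right)} = 0$ ($f{\left(O \right)} = \left(-1 + \frac{2 O}{2 O}\right) \left(-5\right) = \left(-1 + 2 O \frac{1}{2 O}\right) \left(-5\right) = \left(-1 + 1\right) \left(-5\right) = 0 \left(-5\right) = 0$)
$k = 201129$ ($k = -6 + \left(-192 - 153\right) \left(-209 - 374\right) = -6 - -201135 = -6 + 201135 = 201129$)
$k f{\left(-19 \right)} = 201129 \cdot 0 = 0$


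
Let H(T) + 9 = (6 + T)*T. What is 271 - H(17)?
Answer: -111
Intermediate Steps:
H(T) = -9 + T*(6 + T) (H(T) = -9 + (6 + T)*T = -9 + T*(6 + T))
271 - H(17) = 271 - (-9 + 17**2 + 6*17) = 271 - (-9 + 289 + 102) = 271 - 1*382 = 271 - 382 = -111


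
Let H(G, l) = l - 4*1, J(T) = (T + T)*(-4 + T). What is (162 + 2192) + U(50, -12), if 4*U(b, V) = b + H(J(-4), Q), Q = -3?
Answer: 9459/4 ≈ 2364.8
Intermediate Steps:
J(T) = 2*T*(-4 + T) (J(T) = (2*T)*(-4 + T) = 2*T*(-4 + T))
H(G, l) = -4 + l (H(G, l) = l - 4 = -4 + l)
U(b, V) = -7/4 + b/4 (U(b, V) = (b + (-4 - 3))/4 = (b - 7)/4 = (-7 + b)/4 = -7/4 + b/4)
(162 + 2192) + U(50, -12) = (162 + 2192) + (-7/4 + (¼)*50) = 2354 + (-7/4 + 25/2) = 2354 + 43/4 = 9459/4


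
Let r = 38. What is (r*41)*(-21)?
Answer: -32718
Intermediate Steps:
(r*41)*(-21) = (38*41)*(-21) = 1558*(-21) = -32718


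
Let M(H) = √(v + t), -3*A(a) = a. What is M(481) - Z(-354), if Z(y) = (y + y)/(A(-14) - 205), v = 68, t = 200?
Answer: -2124/601 + 2*√67 ≈ 12.837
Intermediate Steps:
A(a) = -a/3
M(H) = 2*√67 (M(H) = √(68 + 200) = √268 = 2*√67)
Z(y) = -6*y/601 (Z(y) = (y + y)/(-⅓*(-14) - 205) = (2*y)/(14/3 - 205) = (2*y)/(-601/3) = (2*y)*(-3/601) = -6*y/601)
M(481) - Z(-354) = 2*√67 - (-6)*(-354)/601 = 2*√67 - 1*2124/601 = 2*√67 - 2124/601 = -2124/601 + 2*√67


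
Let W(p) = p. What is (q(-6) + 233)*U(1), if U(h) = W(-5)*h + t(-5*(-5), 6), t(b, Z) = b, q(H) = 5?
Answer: 4760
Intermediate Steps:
U(h) = 25 - 5*h (U(h) = -5*h - 5*(-5) = -5*h + 25 = 25 - 5*h)
(q(-6) + 233)*U(1) = (5 + 233)*(25 - 5*1) = 238*(25 - 5) = 238*20 = 4760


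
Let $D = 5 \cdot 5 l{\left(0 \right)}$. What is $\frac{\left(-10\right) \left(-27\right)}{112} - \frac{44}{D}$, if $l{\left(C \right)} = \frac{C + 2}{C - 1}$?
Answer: $\frac{4607}{1400} \approx 3.2907$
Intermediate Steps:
$l{\left(C \right)} = \frac{2 + C}{-1 + C}$
$D = -50$ ($D = 5 \cdot 5 \frac{2 + 0}{-1 + 0} = 25 \frac{1}{-1} \cdot 2 = 25 \left(\left(-1\right) 2\right) = 25 \left(-2\right) = -50$)
$\frac{\left(-10\right) \left(-27\right)}{112} - \frac{44}{D} = \frac{\left(-10\right) \left(-27\right)}{112} - \frac{44}{-50} = 270 \cdot \frac{1}{112} - - \frac{22}{25} = \frac{135}{56} + \frac{22}{25} = \frac{4607}{1400}$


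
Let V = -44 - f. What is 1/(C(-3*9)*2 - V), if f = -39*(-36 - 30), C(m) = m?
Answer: 1/2564 ≈ 0.00039002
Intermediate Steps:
f = 2574 (f = -39*(-66) = 2574)
V = -2618 (V = -44 - 1*2574 = -44 - 2574 = -2618)
1/(C(-3*9)*2 - V) = 1/(-3*9*2 - 1*(-2618)) = 1/(-27*2 + 2618) = 1/(-54 + 2618) = 1/2564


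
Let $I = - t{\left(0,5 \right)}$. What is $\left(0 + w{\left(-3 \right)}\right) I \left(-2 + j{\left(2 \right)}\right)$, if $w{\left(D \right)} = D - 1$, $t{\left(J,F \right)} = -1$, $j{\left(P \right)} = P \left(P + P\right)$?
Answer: $-24$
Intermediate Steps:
$j{\left(P \right)} = 2 P^{2}$ ($j{\left(P \right)} = P 2 P = 2 P^{2}$)
$I = 1$ ($I = \left(-1\right) \left(-1\right) = 1$)
$w{\left(D \right)} = -1 + D$ ($w{\left(D \right)} = D - 1 = -1 + D$)
$\left(0 + w{\left(-3 \right)}\right) I \left(-2 + j{\left(2 \right)}\right) = \left(0 - 4\right) 1 \left(-2 + 2 \cdot 2^{2}\right) = \left(0 - 4\right) 1 \left(-2 + 2 \cdot 4\right) = - 4 \cdot 1 \left(-2 + 8\right) = - 4 \cdot 1 \cdot 6 = \left(-4\right) 6 = -24$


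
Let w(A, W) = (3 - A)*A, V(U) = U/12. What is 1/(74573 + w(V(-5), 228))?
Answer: 144/10738307 ≈ 1.3410e-5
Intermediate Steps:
V(U) = U/12 (V(U) = U*(1/12) = U/12)
w(A, W) = A*(3 - A)
1/(74573 + w(V(-5), 228)) = 1/(74573 + ((1/12)*(-5))*(3 - (-5)/12)) = 1/(74573 - 5*(3 - 1*(-5/12))/12) = 1/(74573 - 5*(3 + 5/12)/12) = 1/(74573 - 5/12*41/12) = 1/(74573 - 205/144) = 1/(10738307/144) = 144/10738307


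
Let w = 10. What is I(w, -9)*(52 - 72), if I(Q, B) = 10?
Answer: -200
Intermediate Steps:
I(w, -9)*(52 - 72) = 10*(52 - 72) = 10*(-20) = -200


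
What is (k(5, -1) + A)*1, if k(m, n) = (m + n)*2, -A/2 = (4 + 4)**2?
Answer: -120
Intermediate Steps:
A = -128 (A = -2*(4 + 4)**2 = -2*8**2 = -2*64 = -128)
k(m, n) = 2*m + 2*n
(k(5, -1) + A)*1 = ((2*5 + 2*(-1)) - 128)*1 = ((10 - 2) - 128)*1 = (8 - 128)*1 = -120*1 = -120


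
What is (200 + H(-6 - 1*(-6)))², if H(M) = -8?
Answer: 36864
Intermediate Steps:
(200 + H(-6 - 1*(-6)))² = (200 - 8)² = 192² = 36864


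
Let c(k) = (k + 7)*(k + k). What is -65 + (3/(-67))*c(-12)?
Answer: -4715/67 ≈ -70.373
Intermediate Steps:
c(k) = 2*k*(7 + k) (c(k) = (7 + k)*(2*k) = 2*k*(7 + k))
-65 + (3/(-67))*c(-12) = -65 + (3/(-67))*(2*(-12)*(7 - 12)) = -65 + (3*(-1/67))*(2*(-12)*(-5)) = -65 - 3/67*120 = -65 - 360/67 = -4715/67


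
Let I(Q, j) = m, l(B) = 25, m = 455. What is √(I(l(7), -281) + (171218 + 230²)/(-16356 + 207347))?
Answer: √16640095267793/190991 ≈ 21.358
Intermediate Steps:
I(Q, j) = 455
√(I(l(7), -281) + (171218 + 230²)/(-16356 + 207347)) = √(455 + (171218 + 230²)/(-16356 + 207347)) = √(455 + (171218 + 52900)/190991) = √(455 + 224118*(1/190991)) = √(455 + 224118/190991) = √(87125023/190991) = √16640095267793/190991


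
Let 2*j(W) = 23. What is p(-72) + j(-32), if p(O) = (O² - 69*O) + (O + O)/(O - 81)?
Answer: 345591/34 ≈ 10164.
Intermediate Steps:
j(W) = 23/2 (j(W) = (½)*23 = 23/2)
p(O) = O² - 69*O + 2*O/(-81 + O) (p(O) = (O² - 69*O) + (2*O)/(-81 + O) = (O² - 69*O) + 2*O/(-81 + O) = O² - 69*O + 2*O/(-81 + O))
p(-72) + j(-32) = -72*(5591 + (-72)² - 150*(-72))/(-81 - 72) + 23/2 = -72*(5591 + 5184 + 10800)/(-153) + 23/2 = -72*(-1/153)*21575 + 23/2 = 172600/17 + 23/2 = 345591/34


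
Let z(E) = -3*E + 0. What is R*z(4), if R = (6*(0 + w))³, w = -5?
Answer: 324000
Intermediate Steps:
z(E) = -3*E
R = -27000 (R = (6*(0 - 5))³ = (6*(-5))³ = (-30)³ = -27000)
R*z(4) = -(-81000)*4 = -27000*(-12) = 324000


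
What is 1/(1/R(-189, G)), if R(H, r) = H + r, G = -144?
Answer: -333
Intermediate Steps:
1/(1/R(-189, G)) = 1/(1/(-189 - 144)) = 1/(1/(-333)) = 1/(-1/333) = -333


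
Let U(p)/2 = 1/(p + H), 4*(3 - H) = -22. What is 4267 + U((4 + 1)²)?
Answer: 285893/67 ≈ 4267.1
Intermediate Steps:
H = 17/2 (H = 3 - ¼*(-22) = 3 + 11/2 = 17/2 ≈ 8.5000)
U(p) = 2/(17/2 + p) (U(p) = 2/(p + 17/2) = 2/(17/2 + p))
4267 + U((4 + 1)²) = 4267 + 4/(17 + 2*(4 + 1)²) = 4267 + 4/(17 + 2*5²) = 4267 + 4/(17 + 2*25) = 4267 + 4/(17 + 50) = 4267 + 4/67 = 285893/67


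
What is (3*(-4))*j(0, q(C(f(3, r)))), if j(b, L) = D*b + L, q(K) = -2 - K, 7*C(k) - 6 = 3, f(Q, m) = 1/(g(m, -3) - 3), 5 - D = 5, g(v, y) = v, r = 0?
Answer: 276/7 ≈ 39.429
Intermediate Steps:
D = 0 (D = 5 - 1*5 = 5 - 5 = 0)
f(Q, m) = 1/(-3 + m) (f(Q, m) = 1/(m - 3) = 1/(-3 + m))
C(k) = 9/7 (C(k) = 6/7 + (1/7)*3 = 6/7 + 3/7 = 9/7)
j(b, L) = L (j(b, L) = 0*b + L = 0 + L = L)
(3*(-4))*j(0, q(C(f(3, r)))) = (3*(-4))*(-2 - 1*9/7) = -12*(-2 - 9/7) = -12*(-23/7) = 276/7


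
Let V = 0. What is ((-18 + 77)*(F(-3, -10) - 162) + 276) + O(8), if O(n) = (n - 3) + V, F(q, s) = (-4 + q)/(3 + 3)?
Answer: -56075/6 ≈ -9345.8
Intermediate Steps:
F(q, s) = -2/3 + q/6 (F(q, s) = (-4 + q)/6 = (-4 + q)*(1/6) = -2/3 + q/6)
O(n) = -3 + n (O(n) = (n - 3) + 0 = (-3 + n) + 0 = -3 + n)
((-18 + 77)*(F(-3, -10) - 162) + 276) + O(8) = ((-18 + 77)*((-2/3 + (1/6)*(-3)) - 162) + 276) + (-3 + 8) = (59*((-2/3 - 1/2) - 162) + 276) + 5 = (59*(-7/6 - 162) + 276) + 5 = (59*(-979/6) + 276) + 5 = (-57761/6 + 276) + 5 = -56105/6 + 5 = -56075/6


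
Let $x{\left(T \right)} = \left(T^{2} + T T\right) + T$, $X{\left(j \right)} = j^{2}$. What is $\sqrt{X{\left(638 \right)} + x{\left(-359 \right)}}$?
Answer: $\sqrt{664447} \approx 815.14$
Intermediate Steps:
$x{\left(T \right)} = T + 2 T^{2}$ ($x{\left(T \right)} = \left(T^{2} + T^{2}\right) + T = 2 T^{2} + T = T + 2 T^{2}$)
$\sqrt{X{\left(638 \right)} + x{\left(-359 \right)}} = \sqrt{638^{2} - 359 \left(1 + 2 \left(-359\right)\right)} = \sqrt{407044 - 359 \left(1 - 718\right)} = \sqrt{407044 - -257403} = \sqrt{407044 + 257403} = \sqrt{664447}$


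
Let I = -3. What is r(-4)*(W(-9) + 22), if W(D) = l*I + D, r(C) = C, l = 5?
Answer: 8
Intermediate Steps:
W(D) = -15 + D (W(D) = 5*(-3) + D = -15 + D)
r(-4)*(W(-9) + 22) = -4*((-15 - 9) + 22) = -4*(-24 + 22) = -4*(-2) = 8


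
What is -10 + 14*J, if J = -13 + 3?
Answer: -150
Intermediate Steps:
J = -10
-10 + 14*J = -10 + 14*(-10) = -10 - 140 = -150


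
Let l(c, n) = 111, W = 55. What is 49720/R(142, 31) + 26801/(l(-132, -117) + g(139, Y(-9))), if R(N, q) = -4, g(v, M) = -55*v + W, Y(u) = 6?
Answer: -92990771/7479 ≈ -12434.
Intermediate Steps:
g(v, M) = 55 - 55*v (g(v, M) = -55*v + 55 = 55 - 55*v)
49720/R(142, 31) + 26801/(l(-132, -117) + g(139, Y(-9))) = 49720/(-4) + 26801/(111 + (55 - 55*139)) = 49720*(-1/4) + 26801/(111 + (55 - 7645)) = -12430 + 26801/(111 - 7590) = -12430 + 26801/(-7479) = -12430 + 26801*(-1/7479) = -12430 - 26801/7479 = -92990771/7479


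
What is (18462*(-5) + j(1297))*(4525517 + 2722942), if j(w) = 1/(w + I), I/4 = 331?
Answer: -1753724853761631/2621 ≈ -6.6910e+11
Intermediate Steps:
I = 1324 (I = 4*331 = 1324)
j(w) = 1/(1324 + w) (j(w) = 1/(w + 1324) = 1/(1324 + w))
(18462*(-5) + j(1297))*(4525517 + 2722942) = (18462*(-5) + 1/(1324 + 1297))*(4525517 + 2722942) = (-92310 + 1/2621)*7248459 = -241944509/2621*7248459 = -1753724853761631/2621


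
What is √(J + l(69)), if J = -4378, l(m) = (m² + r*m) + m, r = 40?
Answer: 2*√803 ≈ 56.674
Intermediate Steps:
l(m) = m² + 41*m (l(m) = (m² + 40*m) + m = m² + 41*m)
√(J + l(69)) = √(-4378 + 69*(41 + 69)) = √(-4378 + 69*110) = √(-4378 + 7590) = √3212 = 2*√803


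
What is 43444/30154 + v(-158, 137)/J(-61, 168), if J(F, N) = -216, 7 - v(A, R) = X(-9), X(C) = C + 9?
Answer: 4586413/3256632 ≈ 1.4083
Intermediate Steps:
X(C) = 9 + C
v(A, R) = 7 (v(A, R) = 7 - (9 - 9) = 7 - 1*0 = 7 + 0 = 7)
43444/30154 + v(-158, 137)/J(-61, 168) = 43444/30154 + 7/(-216) = 43444*(1/30154) + 7*(-1/216) = 21722/15077 - 7/216 = 4586413/3256632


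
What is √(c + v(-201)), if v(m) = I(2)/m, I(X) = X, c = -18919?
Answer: I*√764346921/201 ≈ 137.55*I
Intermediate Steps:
v(m) = 2/m
√(c + v(-201)) = √(-18919 + 2/(-201)) = √(-18919 + 2*(-1/201)) = √(-18919 - 2/201) = √(-3802721/201) = I*√764346921/201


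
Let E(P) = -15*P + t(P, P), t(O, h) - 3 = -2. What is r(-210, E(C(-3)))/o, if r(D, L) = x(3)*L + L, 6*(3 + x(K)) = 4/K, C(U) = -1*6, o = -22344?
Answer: 26/3591 ≈ 0.0072403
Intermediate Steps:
t(O, h) = 1 (t(O, h) = 3 - 2 = 1)
C(U) = -6
E(P) = 1 - 15*P (E(P) = -15*P + 1 = 1 - 15*P)
x(K) = -3 + 2/(3*K) (x(K) = -3 + (4/K)/6 = -3 + 2/(3*K))
r(D, L) = -16*L/9 (r(D, L) = (-3 + (⅔)/3)*L + L = (-3 + (⅔)*(⅓))*L + L = (-3 + 2/9)*L + L = -25*L/9 + L = -16*L/9)
r(-210, E(C(-3)))/o = -16*(1 - 15*(-6))/9/(-22344) = -16*(1 + 90)/9*(-1/22344) = -16/9*91*(-1/22344) = -1456/9*(-1/22344) = 26/3591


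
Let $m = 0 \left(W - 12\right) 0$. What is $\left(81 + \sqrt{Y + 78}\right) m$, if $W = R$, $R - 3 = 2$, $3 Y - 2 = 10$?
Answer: $0$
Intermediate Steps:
$Y = 4$ ($Y = \frac{2}{3} + \frac{1}{3} \cdot 10 = \frac{2}{3} + \frac{10}{3} = 4$)
$R = 5$ ($R = 3 + 2 = 5$)
$W = 5$
$m = 0$ ($m = 0 \left(5 - 12\right) 0 = 0 \left(-7\right) 0 = 0 \cdot 0 = 0$)
$\left(81 + \sqrt{Y + 78}\right) m = \left(81 + \sqrt{4 + 78}\right) 0 = \left(81 + \sqrt{82}\right) 0 = 0$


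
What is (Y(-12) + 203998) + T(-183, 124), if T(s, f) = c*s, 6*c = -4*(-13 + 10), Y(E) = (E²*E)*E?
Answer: 224368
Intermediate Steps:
Y(E) = E⁴ (Y(E) = E³*E = E⁴)
c = 2 (c = (-4*(-13 + 10))/6 = (-4*(-3))/6 = (⅙)*12 = 2)
T(s, f) = 2*s
(Y(-12) + 203998) + T(-183, 124) = ((-12)⁴ + 203998) + 2*(-183) = (20736 + 203998) - 366 = 224734 - 366 = 224368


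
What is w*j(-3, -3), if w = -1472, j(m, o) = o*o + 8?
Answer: -25024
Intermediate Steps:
j(m, o) = 8 + o² (j(m, o) = o² + 8 = 8 + o²)
w*j(-3, -3) = -1472*(8 + (-3)²) = -1472*(8 + 9) = -1472*17 = -25024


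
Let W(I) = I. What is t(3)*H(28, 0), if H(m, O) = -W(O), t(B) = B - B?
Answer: 0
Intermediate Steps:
t(B) = 0
H(m, O) = -O
t(3)*H(28, 0) = 0*(-1*0) = 0*0 = 0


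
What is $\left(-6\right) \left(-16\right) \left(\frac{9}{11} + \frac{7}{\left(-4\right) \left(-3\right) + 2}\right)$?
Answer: $\frac{1392}{11} \approx 126.55$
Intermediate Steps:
$\left(-6\right) \left(-16\right) \left(\frac{9}{11} + \frac{7}{\left(-4\right) \left(-3\right) + 2}\right) = 96 \left(9 \cdot \frac{1}{11} + \frac{7}{12 + 2}\right) = 96 \left(\frac{9}{11} + \frac{7}{14}\right) = 96 \left(\frac{9}{11} + 7 \cdot \frac{1}{14}\right) = 96 \left(\frac{9}{11} + \frac{1}{2}\right) = 96 \cdot \frac{29}{22} = \frac{1392}{11}$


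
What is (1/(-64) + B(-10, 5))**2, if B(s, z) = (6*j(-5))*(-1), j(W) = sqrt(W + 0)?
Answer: -737279/4096 + 3*I*sqrt(5)/16 ≈ -180.0 + 0.41926*I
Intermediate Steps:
j(W) = sqrt(W)
B(s, z) = -6*I*sqrt(5) (B(s, z) = (6*sqrt(-5))*(-1) = (6*(I*sqrt(5)))*(-1) = (6*I*sqrt(5))*(-1) = -6*I*sqrt(5))
(1/(-64) + B(-10, 5))**2 = (1/(-64) - 6*I*sqrt(5))**2 = (-1/64 - 6*I*sqrt(5))**2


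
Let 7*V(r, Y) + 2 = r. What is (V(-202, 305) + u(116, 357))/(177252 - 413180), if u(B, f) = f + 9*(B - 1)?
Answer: -2385/412874 ≈ -0.0057766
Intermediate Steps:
V(r, Y) = -2/7 + r/7
u(B, f) = -9 + f + 9*B (u(B, f) = f + 9*(-1 + B) = f + (-9 + 9*B) = -9 + f + 9*B)
(V(-202, 305) + u(116, 357))/(177252 - 413180) = ((-2/7 + (1/7)*(-202)) + (-9 + 357 + 9*116))/(177252 - 413180) = ((-2/7 - 202/7) + (-9 + 357 + 1044))/(-235928) = (-204/7 + 1392)*(-1/235928) = (9540/7)*(-1/235928) = -2385/412874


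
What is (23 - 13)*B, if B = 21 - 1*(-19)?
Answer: 400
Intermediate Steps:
B = 40 (B = 21 + 19 = 40)
(23 - 13)*B = (23 - 13)*40 = 10*40 = 400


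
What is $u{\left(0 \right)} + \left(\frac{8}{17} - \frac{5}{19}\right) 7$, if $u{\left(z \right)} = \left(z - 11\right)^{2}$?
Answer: $\frac{39552}{323} \approx 122.45$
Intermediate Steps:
$u{\left(z \right)} = \left(-11 + z\right)^{2}$ ($u{\left(z \right)} = \left(z - 11\right)^{2} = \left(-11 + z\right)^{2}$)
$u{\left(0 \right)} + \left(\frac{8}{17} - \frac{5}{19}\right) 7 = \left(-11 + 0\right)^{2} + \left(\frac{8}{17} - \frac{5}{19}\right) 7 = \left(-11\right)^{2} + \left(8 \cdot \frac{1}{17} - \frac{5}{19}\right) 7 = 121 + \left(\frac{8}{17} - \frac{5}{19}\right) 7 = 121 + \frac{67}{323} \cdot 7 = 121 + \frac{469}{323} = \frac{39552}{323}$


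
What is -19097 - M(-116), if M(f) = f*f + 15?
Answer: -32568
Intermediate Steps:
M(f) = 15 + f² (M(f) = f² + 15 = 15 + f²)
-19097 - M(-116) = -19097 - (15 + (-116)²) = -19097 - (15 + 13456) = -19097 - 1*13471 = -19097 - 13471 = -32568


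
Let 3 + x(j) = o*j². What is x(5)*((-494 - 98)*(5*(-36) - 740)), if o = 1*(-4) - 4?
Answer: -110561920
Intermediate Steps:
o = -8 (o = -4 - 4 = -8)
x(j) = -3 - 8*j²
x(5)*((-494 - 98)*(5*(-36) - 740)) = (-3 - 8*5²)*((-494 - 98)*(5*(-36) - 740)) = (-3 - 8*25)*(-592*(-180 - 740)) = (-3 - 200)*(-592*(-920)) = -203*544640 = -110561920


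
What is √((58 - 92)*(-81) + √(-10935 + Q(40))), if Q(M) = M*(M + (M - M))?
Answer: √(2754 + I*√9335) ≈ 52.487 + 0.9204*I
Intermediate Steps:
Q(M) = M² (Q(M) = M*(M + 0) = M*M = M²)
√((58 - 92)*(-81) + √(-10935 + Q(40))) = √((58 - 92)*(-81) + √(-10935 + 40²)) = √(-34*(-81) + √(-10935 + 1600)) = √(2754 + √(-9335)) = √(2754 + I*√9335)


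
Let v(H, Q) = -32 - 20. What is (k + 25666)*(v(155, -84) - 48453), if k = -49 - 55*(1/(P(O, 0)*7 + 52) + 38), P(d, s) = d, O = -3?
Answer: -35373823410/31 ≈ -1.1411e+9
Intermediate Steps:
v(H, Q) = -52
k = -66364/31 (k = -49 - 55*(1/(-3*7 + 52) + 38) = -49 - 55*(1/(-21 + 52) + 38) = -49 - 55*(1/31 + 38) = -49 - 55*1179/31 = -49 - 64845/31 = -66364/31 ≈ -2140.8)
(k + 25666)*(v(155, -84) - 48453) = (-66364/31 + 25666)*(-52 - 48453) = (729282/31)*(-48505) = -35373823410/31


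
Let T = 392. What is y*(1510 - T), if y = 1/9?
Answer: 1118/9 ≈ 124.22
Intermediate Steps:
y = ⅑ ≈ 0.11111
y*(1510 - T) = (1510 - 1*392)/9 = (1510 - 392)/9 = (⅑)*1118 = 1118/9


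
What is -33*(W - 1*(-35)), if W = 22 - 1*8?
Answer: -1617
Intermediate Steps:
W = 14 (W = 22 - 8 = 14)
-33*(W - 1*(-35)) = -33*(14 - 1*(-35)) = -33*(14 + 35) = -33*49 = -1617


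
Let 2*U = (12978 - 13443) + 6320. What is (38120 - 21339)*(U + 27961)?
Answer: 1036679837/2 ≈ 5.1834e+8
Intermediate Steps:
U = 5855/2 (U = ((12978 - 13443) + 6320)/2 = (-465 + 6320)/2 = (½)*5855 = 5855/2 ≈ 2927.5)
(38120 - 21339)*(U + 27961) = (38120 - 21339)*(5855/2 + 27961) = 16781*(61777/2) = 1036679837/2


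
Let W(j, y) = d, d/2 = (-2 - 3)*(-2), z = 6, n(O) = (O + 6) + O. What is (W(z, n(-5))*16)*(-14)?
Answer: -4480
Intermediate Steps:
n(O) = 6 + 2*O (n(O) = (6 + O) + O = 6 + 2*O)
d = 20 (d = 2*((-2 - 3)*(-2)) = 2*(-5*(-2)) = 2*10 = 20)
W(j, y) = 20
(W(z, n(-5))*16)*(-14) = (20*16)*(-14) = 320*(-14) = -4480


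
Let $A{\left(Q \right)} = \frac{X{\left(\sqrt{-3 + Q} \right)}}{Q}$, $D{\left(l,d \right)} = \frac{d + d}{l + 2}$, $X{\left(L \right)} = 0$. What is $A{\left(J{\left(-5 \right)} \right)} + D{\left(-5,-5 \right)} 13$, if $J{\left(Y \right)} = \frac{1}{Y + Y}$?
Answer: $\frac{130}{3} \approx 43.333$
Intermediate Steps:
$J{\left(Y \right)} = \frac{1}{2 Y}$
$D{\left(l,d \right)} = \frac{2 d}{2 + l}$
$A{\left(Q \right)} = 0$ ($A{\left(Q \right)} = \frac{0}{Q} = 0$)
$A{\left(J{\left(-5 \right)} \right)} + D{\left(-5,-5 \right)} 13 = 0 + 2 \left(-5\right) \frac{1}{2 - 5} \cdot 13 = 0 + 2 \left(-5\right) \frac{1}{-3} \cdot 13 = 0 + 2 \left(-5\right) \left(- \frac{1}{3}\right) 13 = 0 + \frac{10}{3} \cdot 13 = 0 + \frac{130}{3} = \frac{130}{3}$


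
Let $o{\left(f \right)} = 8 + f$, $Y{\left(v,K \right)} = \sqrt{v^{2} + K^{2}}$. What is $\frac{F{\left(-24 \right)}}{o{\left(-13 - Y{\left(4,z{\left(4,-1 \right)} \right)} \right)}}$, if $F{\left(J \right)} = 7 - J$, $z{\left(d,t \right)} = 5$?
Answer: $\frac{155}{16} - \frac{31 \sqrt{41}}{16} \approx -2.7186$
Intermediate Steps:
$Y{\left(v,K \right)} = \sqrt{K^{2} + v^{2}}$
$\frac{F{\left(-24 \right)}}{o{\left(-13 - Y{\left(4,z{\left(4,-1 \right)} \right)} \right)}} = \frac{7 - -24}{8 - \left(13 + \sqrt{5^{2} + 4^{2}}\right)} = \frac{7 + 24}{8 - \left(13 + \sqrt{25 + 16}\right)} = \frac{31}{8 - \left(13 + \sqrt{41}\right)} = \frac{31}{-5 - \sqrt{41}}$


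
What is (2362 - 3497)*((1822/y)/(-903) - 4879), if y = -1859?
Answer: 9295948801235/1678677 ≈ 5.5377e+6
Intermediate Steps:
(2362 - 3497)*((1822/y)/(-903) - 4879) = (2362 - 3497)*((1822/(-1859))/(-903) - 4879) = -1135*((1822*(-1/1859))*(-1/903) - 4879) = -1135*(-1822/1859*(-1/903) - 4879) = -1135*(1822/1678677 - 4879) = -1135*(-8190263261/1678677) = 9295948801235/1678677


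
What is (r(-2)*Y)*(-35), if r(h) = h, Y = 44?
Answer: 3080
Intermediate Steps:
(r(-2)*Y)*(-35) = -2*44*(-35) = -88*(-35) = 3080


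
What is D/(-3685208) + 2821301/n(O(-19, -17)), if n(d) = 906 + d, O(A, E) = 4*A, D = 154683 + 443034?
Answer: 5198292455249/1529361320 ≈ 3399.0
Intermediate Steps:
D = 597717
D/(-3685208) + 2821301/n(O(-19, -17)) = 597717/(-3685208) + 2821301/(906 + 4*(-19)) = 597717*(-1/3685208) + 2821301/(906 - 76) = -597717/3685208 + 2821301/830 = 5198292455249/1529361320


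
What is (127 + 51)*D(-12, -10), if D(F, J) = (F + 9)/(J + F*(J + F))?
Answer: -267/127 ≈ -2.1024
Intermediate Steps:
D(F, J) = (9 + F)/(J + F*(F + J))
(127 + 51)*D(-12, -10) = (127 + 51)*((9 - 12)/(-10 + (-12)**2 - 12*(-10))) = 178*(-3/(-10 + 144 + 120)) = 178*(-3/254) = -267/127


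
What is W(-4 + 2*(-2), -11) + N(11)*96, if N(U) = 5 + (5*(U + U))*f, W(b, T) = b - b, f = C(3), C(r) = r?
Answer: 32160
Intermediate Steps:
f = 3
W(b, T) = 0
N(U) = 5 + 30*U (N(U) = 5 + (5*(U + U))*3 = 5 + (5*(2*U))*3 = 5 + (10*U)*3 = 5 + 30*U)
W(-4 + 2*(-2), -11) + N(11)*96 = 0 + (5 + 30*11)*96 = 0 + (5 + 330)*96 = 0 + 335*96 = 0 + 32160 = 32160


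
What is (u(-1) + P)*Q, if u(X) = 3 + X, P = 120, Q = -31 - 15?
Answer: -5612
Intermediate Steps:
Q = -46
(u(-1) + P)*Q = ((3 - 1) + 120)*(-46) = (2 + 120)*(-46) = 122*(-46) = -5612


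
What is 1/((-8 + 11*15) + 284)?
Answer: 1/441 ≈ 0.0022676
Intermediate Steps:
1/((-8 + 11*15) + 284) = 1/((-8 + 165) + 284) = 1/(157 + 284) = 1/441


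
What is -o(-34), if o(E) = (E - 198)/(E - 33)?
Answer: -232/67 ≈ -3.4627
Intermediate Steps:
o(E) = (-198 + E)/(-33 + E)
-o(-34) = -(-198 - 34)/(-33 - 34) = -(-232)/(-67) = -(-1)*(-232)/67 = -1*232/67 = -232/67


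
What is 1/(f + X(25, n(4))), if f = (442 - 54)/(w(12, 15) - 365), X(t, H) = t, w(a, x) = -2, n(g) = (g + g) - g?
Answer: 367/8787 ≈ 0.041766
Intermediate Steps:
n(g) = g (n(g) = 2*g - g = g)
f = -388/367 (f = (442 - 54)/(-2 - 365) = 388/(-367) = 388*(-1/367) = -388/367 ≈ -1.0572)
1/(f + X(25, n(4))) = 1/(-388/367 + 25) = 1/(8787/367) = 367/8787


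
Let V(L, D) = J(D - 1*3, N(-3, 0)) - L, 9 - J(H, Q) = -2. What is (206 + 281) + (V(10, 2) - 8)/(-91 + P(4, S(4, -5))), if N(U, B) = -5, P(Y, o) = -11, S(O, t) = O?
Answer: 49681/102 ≈ 487.07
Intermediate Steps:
J(H, Q) = 11 (J(H, Q) = 9 - 1*(-2) = 9 + 2 = 11)
V(L, D) = 11 - L
(206 + 281) + (V(10, 2) - 8)/(-91 + P(4, S(4, -5))) = (206 + 281) + ((11 - 1*10) - 8)/(-91 - 11) = 487 + ((11 - 10) - 8)/(-102) = 487 + (1 - 8)*(-1/102) = 487 - 7*(-1/102) = 487 + 7/102 = 49681/102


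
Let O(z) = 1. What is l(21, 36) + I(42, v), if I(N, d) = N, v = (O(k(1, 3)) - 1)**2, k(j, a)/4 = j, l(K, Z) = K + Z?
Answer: 99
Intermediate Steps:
k(j, a) = 4*j
v = 0 (v = (1 - 1)**2 = 0**2 = 0)
l(21, 36) + I(42, v) = (21 + 36) + 42 = 57 + 42 = 99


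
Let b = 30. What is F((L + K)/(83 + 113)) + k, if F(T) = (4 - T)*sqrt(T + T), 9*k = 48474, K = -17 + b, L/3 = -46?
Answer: 5386 + 4545*I*sqrt(10)/2744 ≈ 5386.0 + 5.2378*I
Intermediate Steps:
L = -138 (L = 3*(-46) = -138)
K = 13 (K = -17 + 30 = 13)
k = 5386 (k = (1/9)*48474 = 5386)
F(T) = sqrt(2)*sqrt(T)*(4 - T) (F(T) = (4 - T)*sqrt(2*T) = (4 - T)*(sqrt(2)*sqrt(T)) = sqrt(2)*sqrt(T)*(4 - T))
F((L + K)/(83 + 113)) + k = sqrt(2)*sqrt((-138 + 13)/(83 + 113))*(4 - (-138 + 13)/(83 + 113)) + 5386 = sqrt(2)*sqrt(-125/196)*(4 - (-125)/196) + 5386 = sqrt(2)*sqrt(-125*1/196)*(4 - (-125)/196) + 5386 = sqrt(2)*sqrt(-125/196)*(4 - 1*(-125/196)) + 5386 = sqrt(2)*(5*I*sqrt(5)/14)*(4 + 125/196) + 5386 = sqrt(2)*(5*I*sqrt(5)/14)*(909/196) + 5386 = 4545*I*sqrt(10)/2744 + 5386 = 5386 + 4545*I*sqrt(10)/2744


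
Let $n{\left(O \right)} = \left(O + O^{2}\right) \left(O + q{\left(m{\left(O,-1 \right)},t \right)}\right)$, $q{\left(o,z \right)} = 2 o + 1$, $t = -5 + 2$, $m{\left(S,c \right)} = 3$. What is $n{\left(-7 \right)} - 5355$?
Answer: $-5355$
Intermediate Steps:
$t = -3$
$q{\left(o,z \right)} = 1 + 2 o$
$n{\left(O \right)} = \left(7 + O\right) \left(O + O^{2}\right)$ ($n{\left(O \right)} = \left(O + O^{2}\right) \left(O + \left(1 + 2 \cdot 3\right)\right) = \left(O + O^{2}\right) \left(O + \left(1 + 6\right)\right) = \left(O + O^{2}\right) \left(O + 7\right) = \left(O + O^{2}\right) \left(7 + O\right) = \left(7 + O\right) \left(O + O^{2}\right)$)
$n{\left(-7 \right)} - 5355 = - 7 \left(7 + \left(-7\right)^{2} + 8 \left(-7\right)\right) - 5355 = - 7 \left(7 + 49 - 56\right) - 5355 = \left(-7\right) 0 - 5355 = 0 - 5355 = -5355$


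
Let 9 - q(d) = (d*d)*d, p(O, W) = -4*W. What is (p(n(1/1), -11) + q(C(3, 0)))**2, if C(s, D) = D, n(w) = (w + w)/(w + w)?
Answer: 2809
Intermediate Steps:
n(w) = 1 (n(w) = (2*w)/((2*w)) = (2*w)*(1/(2*w)) = 1)
q(d) = 9 - d**3 (q(d) = 9 - d*d*d = 9 - d**2*d = 9 - d**3)
(p(n(1/1), -11) + q(C(3, 0)))**2 = (-4*(-11) + (9 - 1*0**3))**2 = (44 + (9 - 1*0))**2 = (44 + (9 + 0))**2 = (44 + 9)**2 = 53**2 = 2809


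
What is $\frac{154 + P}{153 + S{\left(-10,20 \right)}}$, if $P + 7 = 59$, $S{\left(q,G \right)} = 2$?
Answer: $\frac{206}{155} \approx 1.329$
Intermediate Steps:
$P = 52$ ($P = -7 + 59 = 52$)
$\frac{154 + P}{153 + S{\left(-10,20 \right)}} = \frac{154 + 52}{153 + 2} = \frac{206}{155}$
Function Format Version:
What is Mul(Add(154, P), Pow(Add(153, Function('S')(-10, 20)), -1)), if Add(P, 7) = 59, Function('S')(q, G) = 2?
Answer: Rational(206, 155) ≈ 1.3290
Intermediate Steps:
P = 52 (P = Add(-7, 59) = 52)
Mul(Add(154, P), Pow(Add(153, Function('S')(-10, 20)), -1)) = Mul(Add(154, 52), Pow(Add(153, 2), -1)) = Mul(206, Pow(155, -1)) = Mul(206, Rational(1, 155)) = Rational(206, 155)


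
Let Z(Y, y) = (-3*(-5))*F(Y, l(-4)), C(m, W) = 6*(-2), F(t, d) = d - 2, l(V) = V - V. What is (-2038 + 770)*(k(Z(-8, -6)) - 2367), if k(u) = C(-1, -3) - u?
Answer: 2978532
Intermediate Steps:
l(V) = 0
F(t, d) = -2 + d
C(m, W) = -12
Z(Y, y) = -30 (Z(Y, y) = (-3*(-5))*(-2 + 0) = 15*(-2) = -30)
k(u) = -12 - u
(-2038 + 770)*(k(Z(-8, -6)) - 2367) = (-2038 + 770)*((-12 - 1*(-30)) - 2367) = -1268*((-12 + 30) - 2367) = -1268*(18 - 2367) = -1268*(-2349) = 2978532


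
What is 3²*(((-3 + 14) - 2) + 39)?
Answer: 432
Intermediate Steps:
3²*(((-3 + 14) - 2) + 39) = 9*((11 - 2) + 39) = 9*(9 + 39) = 9*48 = 432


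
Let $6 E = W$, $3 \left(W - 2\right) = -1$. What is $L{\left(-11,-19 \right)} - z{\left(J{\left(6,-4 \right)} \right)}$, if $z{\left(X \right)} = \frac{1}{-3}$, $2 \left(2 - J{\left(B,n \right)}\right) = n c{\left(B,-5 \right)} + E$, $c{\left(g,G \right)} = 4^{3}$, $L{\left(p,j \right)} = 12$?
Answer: $\frac{37}{3} \approx 12.333$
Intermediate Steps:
$W = \frac{5}{3}$ ($W = 2 + \frac{1}{3} \left(-1\right) = 2 - \frac{1}{3} = \frac{5}{3} \approx 1.6667$)
$E = \frac{5}{18}$ ($E = \frac{1}{6} \cdot \frac{5}{3} = \frac{5}{18} \approx 0.27778$)
$c{\left(g,G \right)} = 64$
$J{\left(B,n \right)} = \frac{67}{36} - 32 n$ ($J{\left(B,n \right)} = 2 - \frac{n 64 + \frac{5}{18}}{2} = 2 - \frac{64 n + \frac{5}{18}}{2} = 2 - \frac{\frac{5}{18} + 64 n}{2} = 2 - \left(\frac{5}{36} + 32 n\right) = \frac{67}{36} - 32 n$)
$z{\left(X \right)} = - \frac{1}{3}$
$L{\left(-11,-19 \right)} - z{\left(J{\left(6,-4 \right)} \right)} = 12 - - \frac{1}{3} = 12 + \frac{1}{3} = \frac{37}{3}$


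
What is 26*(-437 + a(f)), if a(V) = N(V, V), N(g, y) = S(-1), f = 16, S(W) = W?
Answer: -11388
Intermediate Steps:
N(g, y) = -1
a(V) = -1
26*(-437 + a(f)) = 26*(-437 - 1) = 26*(-438) = -11388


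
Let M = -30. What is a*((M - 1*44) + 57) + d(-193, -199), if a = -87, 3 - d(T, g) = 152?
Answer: 1330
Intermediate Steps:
d(T, g) = -149 (d(T, g) = 3 - 1*152 = 3 - 152 = -149)
a*((M - 1*44) + 57) + d(-193, -199) = -87*((-30 - 1*44) + 57) - 149 = -87*((-30 - 44) + 57) - 149 = -87*(-74 + 57) - 149 = -87*(-17) - 149 = 1479 - 149 = 1330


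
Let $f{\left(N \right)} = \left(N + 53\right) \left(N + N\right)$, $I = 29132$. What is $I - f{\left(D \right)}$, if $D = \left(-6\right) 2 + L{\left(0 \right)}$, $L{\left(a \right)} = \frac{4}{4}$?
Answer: $30056$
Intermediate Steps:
$L{\left(a \right)} = 1$ ($L{\left(a \right)} = 4 \cdot \frac{1}{4} = 1$)
$D = -11$ ($D = \left(-6\right) 2 + 1 = -12 + 1 = -11$)
$f{\left(N \right)} = 2 N \left(53 + N\right)$ ($f{\left(N \right)} = \left(53 + N\right) 2 N = 2 N \left(53 + N\right)$)
$I - f{\left(D \right)} = 29132 - 2 \left(-11\right) \left(53 - 11\right) = 29132 - 2 \left(-11\right) 42 = 29132 - -924 = 29132 + 924 = 30056$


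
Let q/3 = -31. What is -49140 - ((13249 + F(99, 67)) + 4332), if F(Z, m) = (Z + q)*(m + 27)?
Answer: -67285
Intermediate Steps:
q = -93 (q = 3*(-31) = -93)
F(Z, m) = (-93 + Z)*(27 + m) (F(Z, m) = (Z - 93)*(m + 27) = (-93 + Z)*(27 + m))
-49140 - ((13249 + F(99, 67)) + 4332) = -49140 - ((13249 + (-2511 - 93*67 + 27*99 + 99*67)) + 4332) = -49140 - ((13249 + (-2511 - 6231 + 2673 + 6633)) + 4332) = -49140 - ((13249 + 564) + 4332) = -49140 - (13813 + 4332) = -49140 - 1*18145 = -49140 - 18145 = -67285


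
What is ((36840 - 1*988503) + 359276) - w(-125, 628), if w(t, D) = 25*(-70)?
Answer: -590637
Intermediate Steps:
w(t, D) = -1750
((36840 - 1*988503) + 359276) - w(-125, 628) = ((36840 - 1*988503) + 359276) - 1*(-1750) = ((36840 - 988503) + 359276) + 1750 = (-951663 + 359276) + 1750 = -592387 + 1750 = -590637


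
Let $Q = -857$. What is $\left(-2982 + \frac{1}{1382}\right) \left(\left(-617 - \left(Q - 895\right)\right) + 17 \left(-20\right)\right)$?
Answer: $- \frac{3276292785}{1382} \approx -2.3707 \cdot 10^{6}$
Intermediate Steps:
$\left(-2982 + \frac{1}{1382}\right) \left(\left(-617 - \left(Q - 895\right)\right) + 17 \left(-20\right)\right) = \left(-2982 + \frac{1}{1382}\right) \left(\left(-617 - \left(-857 - 895\right)\right) + 17 \left(-20\right)\right) = \left(-2982 + \frac{1}{1382}\right) \left(\left(-617 - \left(-857 - 895\right)\right) - 340\right) = - \frac{4121123 \left(\left(-617 - -1752\right) - 340\right)}{1382} = - \frac{4121123 \left(\left(-617 + 1752\right) - 340\right)}{1382} = - \frac{4121123 \left(1135 - 340\right)}{1382} = \left(- \frac{4121123}{1382}\right) 795 = - \frac{3276292785}{1382}$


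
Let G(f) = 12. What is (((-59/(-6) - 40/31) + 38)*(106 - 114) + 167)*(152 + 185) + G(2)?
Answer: -6434573/93 ≈ -69189.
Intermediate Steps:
(((-59/(-6) - 40/31) + 38)*(106 - 114) + 167)*(152 + 185) + G(2) = (((-59/(-6) - 40/31) + 38)*(106 - 114) + 167)*(152 + 185) + 12 = (((-59*(-⅙) - 40*1/31) + 38)*(-8) + 167)*337 + 12 = (((59/6 - 40/31) + 38)*(-8) + 167)*337 + 12 = ((1589/186 + 38)*(-8) + 167)*337 + 12 = ((8657/186)*(-8) + 167)*337 + 12 = (-34628/93 + 167)*337 + 12 = -19097/93*337 + 12 = -6435689/93 + 12 = -6434573/93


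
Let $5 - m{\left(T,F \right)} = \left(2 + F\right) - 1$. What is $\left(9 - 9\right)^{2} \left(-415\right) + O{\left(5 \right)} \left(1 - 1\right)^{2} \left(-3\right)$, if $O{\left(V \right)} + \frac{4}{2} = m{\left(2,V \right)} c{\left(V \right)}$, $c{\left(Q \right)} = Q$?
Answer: $0$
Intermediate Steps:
$m{\left(T,F \right)} = 4 - F$ ($m{\left(T,F \right)} = 5 - \left(\left(2 + F\right) - 1\right) = 5 - \left(1 + F\right) = 4 - F$)
$O{\left(V \right)} = -2 + V \left(4 - V\right)$ ($O{\left(V \right)} = -2 + \left(4 - V\right) V = -2 + V \left(4 - V\right)$)
$\left(9 - 9\right)^{2} \left(-415\right) + O{\left(5 \right)} \left(1 - 1\right)^{2} \left(-3\right) = \left(9 - 9\right)^{2} \left(-415\right) + \left(-2 - 5 \left(-4 + 5\right)\right) \left(1 - 1\right)^{2} \left(-3\right) = 0^{2} \left(-415\right) + \left(-2 - 5 \cdot 1\right) 0^{2} \left(-3\right) = 0 \left(-415\right) + \left(-2 - 5\right) 0 \left(-3\right) = 0 + \left(-7\right) 0 \left(-3\right) = 0 + 0 \left(-3\right) = 0 + 0 = 0$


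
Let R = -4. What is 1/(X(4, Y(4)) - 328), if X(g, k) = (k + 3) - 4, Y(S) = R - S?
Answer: -1/337 ≈ -0.0029674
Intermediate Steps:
Y(S) = -4 - S
X(g, k) = -1 + k (X(g, k) = (3 + k) - 4 = -1 + k)
1/(X(4, Y(4)) - 328) = 1/((-1 + (-4 - 1*4)) - 328) = 1/((-1 + (-4 - 4)) - 328) = 1/((-1 - 8) - 328) = 1/(-9 - 328) = 1/(-337) = -1/337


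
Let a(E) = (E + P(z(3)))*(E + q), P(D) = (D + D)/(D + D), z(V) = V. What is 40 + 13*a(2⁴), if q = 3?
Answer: 4239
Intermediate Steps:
P(D) = 1 (P(D) = (2*D)/((2*D)) = (2*D)*(1/(2*D)) = 1)
a(E) = (1 + E)*(3 + E) (a(E) = (E + 1)*(E + 3) = (1 + E)*(3 + E))
40 + 13*a(2⁴) = 40 + 13*(3 + (2⁴)² + 4*2⁴) = 40 + 13*(3 + 16² + 4*16) = 40 + 13*(3 + 256 + 64) = 40 + 13*323 = 40 + 4199 = 4239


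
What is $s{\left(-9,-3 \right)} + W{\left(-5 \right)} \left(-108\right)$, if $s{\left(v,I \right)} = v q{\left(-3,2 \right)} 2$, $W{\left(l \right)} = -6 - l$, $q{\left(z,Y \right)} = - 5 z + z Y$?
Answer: $-54$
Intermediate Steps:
$q{\left(z,Y \right)} = - 5 z + Y z$
$s{\left(v,I \right)} = 18 v$ ($s{\left(v,I \right)} = v \left(- 3 \left(-5 + 2\right)\right) 2 = v \left(\left(-3\right) \left(-3\right)\right) 2 = v 9 \cdot 2 = 9 v 2 = 18 v$)
$s{\left(-9,-3 \right)} + W{\left(-5 \right)} \left(-108\right) = 18 \left(-9\right) + \left(-6 - -5\right) \left(-108\right) = -162 + \left(-6 + 5\right) \left(-108\right) = -162 - -108 = -162 + 108 = -54$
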